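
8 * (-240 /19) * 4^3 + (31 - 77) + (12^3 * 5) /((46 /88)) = 4376698 /437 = 10015.33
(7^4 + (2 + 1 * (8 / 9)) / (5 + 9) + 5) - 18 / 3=151213 / 63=2400.21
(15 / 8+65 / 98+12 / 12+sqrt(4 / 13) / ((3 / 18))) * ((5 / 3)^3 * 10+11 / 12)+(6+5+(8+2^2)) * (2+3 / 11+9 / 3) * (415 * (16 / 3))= 5099 * sqrt(13) / 117+125078504563 / 465696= 268741.16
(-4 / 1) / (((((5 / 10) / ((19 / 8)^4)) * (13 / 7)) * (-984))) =912247 / 6549504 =0.14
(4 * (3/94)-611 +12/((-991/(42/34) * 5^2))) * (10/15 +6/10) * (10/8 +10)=-8704.94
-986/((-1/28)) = 27608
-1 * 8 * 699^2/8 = -488601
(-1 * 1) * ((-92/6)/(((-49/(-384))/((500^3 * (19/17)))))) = 13984000000000/833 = 16787515006.00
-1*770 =-770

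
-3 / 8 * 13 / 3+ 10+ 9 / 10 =371 / 40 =9.28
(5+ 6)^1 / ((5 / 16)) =176 / 5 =35.20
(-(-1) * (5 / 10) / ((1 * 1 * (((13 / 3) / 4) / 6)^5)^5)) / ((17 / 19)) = 257653482034863301654493987905247152110361903104 / 119958970252735883322522574781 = 2147846730361434088.80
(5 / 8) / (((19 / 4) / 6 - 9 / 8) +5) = 15 / 112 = 0.13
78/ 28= 39/ 14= 2.79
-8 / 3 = -2.67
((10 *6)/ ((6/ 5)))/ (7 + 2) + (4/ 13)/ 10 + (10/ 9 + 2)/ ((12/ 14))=16174/ 1755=9.22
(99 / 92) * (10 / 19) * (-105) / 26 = -51975 / 22724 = -2.29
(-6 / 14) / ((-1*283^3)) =3 / 158656309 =0.00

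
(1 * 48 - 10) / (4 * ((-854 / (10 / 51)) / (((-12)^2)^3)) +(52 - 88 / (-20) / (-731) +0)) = 34560276480 / 47282229287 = 0.73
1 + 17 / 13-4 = -22 / 13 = -1.69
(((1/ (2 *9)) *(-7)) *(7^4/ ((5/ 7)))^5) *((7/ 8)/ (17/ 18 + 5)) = -65712362363534280139543/ 2675000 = -24565369107863282.30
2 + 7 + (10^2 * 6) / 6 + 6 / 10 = 548 / 5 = 109.60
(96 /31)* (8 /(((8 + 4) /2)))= 128 /31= 4.13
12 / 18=2 / 3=0.67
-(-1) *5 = 5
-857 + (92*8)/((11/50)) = 27373/11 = 2488.45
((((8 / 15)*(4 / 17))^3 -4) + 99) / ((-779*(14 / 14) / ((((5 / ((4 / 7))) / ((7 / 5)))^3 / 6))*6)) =-0.83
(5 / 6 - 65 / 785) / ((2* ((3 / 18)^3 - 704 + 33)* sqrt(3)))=-6* sqrt(3) / 32185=-0.00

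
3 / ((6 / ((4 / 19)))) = 0.11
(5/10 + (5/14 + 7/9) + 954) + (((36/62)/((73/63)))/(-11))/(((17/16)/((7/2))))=25473611353/26660403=955.48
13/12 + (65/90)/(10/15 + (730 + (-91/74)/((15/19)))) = 3510221/3237244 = 1.08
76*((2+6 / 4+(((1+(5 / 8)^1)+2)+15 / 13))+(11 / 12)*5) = 76247 / 78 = 977.53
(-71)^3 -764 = -358675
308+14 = 322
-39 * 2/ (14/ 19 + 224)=-0.35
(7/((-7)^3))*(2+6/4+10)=-27/98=-0.28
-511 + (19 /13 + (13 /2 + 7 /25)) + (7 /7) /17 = -5554831 /11050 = -502.70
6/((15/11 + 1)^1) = 33/13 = 2.54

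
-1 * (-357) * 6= 2142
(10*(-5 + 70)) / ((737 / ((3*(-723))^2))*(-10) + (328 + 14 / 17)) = 1039707981 / 525967414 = 1.98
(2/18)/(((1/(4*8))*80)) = 2/45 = 0.04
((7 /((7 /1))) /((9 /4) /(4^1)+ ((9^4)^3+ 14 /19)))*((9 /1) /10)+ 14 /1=6010100536344698 /429292895453095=14.00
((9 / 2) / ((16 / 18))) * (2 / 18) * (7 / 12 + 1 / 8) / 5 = 51 / 640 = 0.08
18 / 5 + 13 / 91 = 131 / 35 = 3.74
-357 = -357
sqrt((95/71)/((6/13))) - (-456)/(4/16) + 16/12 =sqrt(526110)/426 + 5476/3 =1827.04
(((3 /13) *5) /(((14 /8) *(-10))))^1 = -6 /91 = -0.07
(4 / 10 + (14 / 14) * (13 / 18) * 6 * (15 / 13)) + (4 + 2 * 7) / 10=36 / 5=7.20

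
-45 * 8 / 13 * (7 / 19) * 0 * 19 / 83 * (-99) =0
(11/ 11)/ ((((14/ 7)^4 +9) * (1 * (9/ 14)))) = 14/ 225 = 0.06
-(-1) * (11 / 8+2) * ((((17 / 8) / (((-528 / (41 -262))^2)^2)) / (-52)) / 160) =-3119425829 / 117904905338880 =-0.00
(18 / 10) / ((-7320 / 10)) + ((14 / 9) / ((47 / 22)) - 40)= -20267909 / 516060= -39.27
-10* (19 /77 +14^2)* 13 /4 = -982215 /154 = -6378.02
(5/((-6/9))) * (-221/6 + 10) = 805/4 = 201.25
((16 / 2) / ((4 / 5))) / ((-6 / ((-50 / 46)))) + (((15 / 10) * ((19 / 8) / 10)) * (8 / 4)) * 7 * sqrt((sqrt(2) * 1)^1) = 125 / 69 + 399 * 2^(1 / 4) / 80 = 7.74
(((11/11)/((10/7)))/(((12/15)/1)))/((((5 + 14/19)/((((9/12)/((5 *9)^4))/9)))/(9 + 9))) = 133/2383830000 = 0.00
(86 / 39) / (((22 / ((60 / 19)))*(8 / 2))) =215 / 2717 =0.08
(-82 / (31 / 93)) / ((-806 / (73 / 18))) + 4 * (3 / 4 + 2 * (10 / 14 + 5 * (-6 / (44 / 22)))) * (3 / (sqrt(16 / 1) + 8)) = -899909 / 33852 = -26.58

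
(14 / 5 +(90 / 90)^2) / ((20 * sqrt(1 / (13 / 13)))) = 19 / 100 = 0.19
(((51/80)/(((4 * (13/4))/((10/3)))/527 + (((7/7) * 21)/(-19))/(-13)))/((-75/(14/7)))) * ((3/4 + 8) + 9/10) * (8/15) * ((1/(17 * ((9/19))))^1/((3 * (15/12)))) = -954659446/30451696875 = -0.03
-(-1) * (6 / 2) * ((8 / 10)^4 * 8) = 6144 / 625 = 9.83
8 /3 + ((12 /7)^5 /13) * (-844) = -628294696 /655473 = -958.54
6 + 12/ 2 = 12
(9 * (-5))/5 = -9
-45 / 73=-0.62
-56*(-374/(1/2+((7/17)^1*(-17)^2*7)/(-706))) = -462077/15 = -30805.13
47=47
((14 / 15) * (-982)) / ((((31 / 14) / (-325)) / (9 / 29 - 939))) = -113521910320 / 899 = -126275762.31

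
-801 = -801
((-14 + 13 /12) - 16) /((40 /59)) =-20473 /480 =-42.65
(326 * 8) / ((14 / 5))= 6520 / 7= 931.43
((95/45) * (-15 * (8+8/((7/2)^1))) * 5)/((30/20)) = -7600/7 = -1085.71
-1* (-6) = 6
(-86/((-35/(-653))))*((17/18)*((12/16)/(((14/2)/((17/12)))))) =-8114831/35280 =-230.01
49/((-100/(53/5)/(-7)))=18179/500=36.36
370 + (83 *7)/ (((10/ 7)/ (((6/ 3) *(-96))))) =-388582/ 5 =-77716.40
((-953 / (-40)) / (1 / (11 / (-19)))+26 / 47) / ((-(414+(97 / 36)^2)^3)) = 128686201846272 / 726586347995893460305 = 0.00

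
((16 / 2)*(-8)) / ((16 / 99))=-396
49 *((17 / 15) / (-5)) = -833 / 75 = -11.11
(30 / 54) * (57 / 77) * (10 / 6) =475 / 693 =0.69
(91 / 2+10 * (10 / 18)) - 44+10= 307 / 18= 17.06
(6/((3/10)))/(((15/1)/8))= 32/3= 10.67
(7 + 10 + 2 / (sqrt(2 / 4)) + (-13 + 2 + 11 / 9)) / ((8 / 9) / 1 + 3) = 18 * sqrt(2) / 35 + 13 / 7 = 2.58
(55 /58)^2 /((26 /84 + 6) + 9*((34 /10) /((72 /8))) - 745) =-0.00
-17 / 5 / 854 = -17 / 4270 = -0.00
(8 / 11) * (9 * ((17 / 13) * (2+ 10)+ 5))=19368 / 143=135.44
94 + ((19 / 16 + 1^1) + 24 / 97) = 149667 / 1552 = 96.43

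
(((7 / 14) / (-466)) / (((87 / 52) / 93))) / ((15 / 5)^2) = -403 / 60813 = -0.01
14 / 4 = 7 / 2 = 3.50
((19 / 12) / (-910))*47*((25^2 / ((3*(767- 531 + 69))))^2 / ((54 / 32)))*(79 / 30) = -0.06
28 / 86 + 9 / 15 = 199 / 215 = 0.93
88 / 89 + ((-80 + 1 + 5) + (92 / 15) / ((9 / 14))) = -762598 / 12015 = -63.47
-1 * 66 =-66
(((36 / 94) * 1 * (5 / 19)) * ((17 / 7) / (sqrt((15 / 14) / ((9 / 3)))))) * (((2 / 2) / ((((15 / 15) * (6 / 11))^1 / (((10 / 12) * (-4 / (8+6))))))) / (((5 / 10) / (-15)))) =28050 * sqrt(70) / 43757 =5.36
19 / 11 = 1.73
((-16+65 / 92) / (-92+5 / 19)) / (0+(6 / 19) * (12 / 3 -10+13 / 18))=-3819 / 38180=-0.10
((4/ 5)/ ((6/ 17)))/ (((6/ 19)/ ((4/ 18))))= 646/ 405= 1.60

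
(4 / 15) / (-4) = -1 / 15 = -0.07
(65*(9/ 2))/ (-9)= -65/ 2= -32.50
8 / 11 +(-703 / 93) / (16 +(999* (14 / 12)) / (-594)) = 119292 / 631873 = 0.19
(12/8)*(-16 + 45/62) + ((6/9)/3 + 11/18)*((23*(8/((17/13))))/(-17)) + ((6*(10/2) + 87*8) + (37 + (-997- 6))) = -29006587/107508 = -269.81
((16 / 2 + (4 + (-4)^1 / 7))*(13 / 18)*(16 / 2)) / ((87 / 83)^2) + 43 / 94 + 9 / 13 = 35690339315 / 582707034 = 61.25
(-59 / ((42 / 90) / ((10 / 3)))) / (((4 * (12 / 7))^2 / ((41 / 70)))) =-12095 / 2304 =-5.25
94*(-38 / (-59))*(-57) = -203604 / 59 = -3450.92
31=31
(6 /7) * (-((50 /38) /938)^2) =-1875 /1111682894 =-0.00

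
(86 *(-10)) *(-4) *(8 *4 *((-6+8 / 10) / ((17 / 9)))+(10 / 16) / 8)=-20588701 / 68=-302775.01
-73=-73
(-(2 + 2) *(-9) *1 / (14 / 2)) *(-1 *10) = -360 / 7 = -51.43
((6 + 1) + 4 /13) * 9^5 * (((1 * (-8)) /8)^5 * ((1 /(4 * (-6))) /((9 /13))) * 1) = 25970.62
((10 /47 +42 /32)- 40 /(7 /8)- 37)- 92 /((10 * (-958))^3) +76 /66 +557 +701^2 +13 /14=586914127319244254543 /1193208608823000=491878.89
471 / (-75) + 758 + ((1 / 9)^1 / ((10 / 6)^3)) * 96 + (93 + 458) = 163128 / 125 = 1305.02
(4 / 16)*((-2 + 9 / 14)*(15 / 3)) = -95 / 56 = -1.70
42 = 42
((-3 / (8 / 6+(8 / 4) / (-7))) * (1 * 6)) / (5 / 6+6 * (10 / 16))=-2268 / 605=-3.75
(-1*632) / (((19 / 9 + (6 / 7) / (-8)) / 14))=-2229696 / 505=-4415.24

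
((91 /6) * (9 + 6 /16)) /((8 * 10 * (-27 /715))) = -325325 /6912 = -47.07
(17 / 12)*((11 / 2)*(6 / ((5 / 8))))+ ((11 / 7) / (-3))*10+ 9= 8249 / 105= 78.56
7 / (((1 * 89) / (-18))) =-126 / 89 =-1.42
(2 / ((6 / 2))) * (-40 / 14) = -40 / 21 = -1.90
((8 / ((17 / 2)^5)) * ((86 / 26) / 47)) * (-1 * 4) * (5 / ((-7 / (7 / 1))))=220160 / 867532627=0.00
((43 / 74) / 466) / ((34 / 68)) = 43 / 17242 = 0.00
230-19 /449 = 229.96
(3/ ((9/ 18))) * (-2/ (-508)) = 0.02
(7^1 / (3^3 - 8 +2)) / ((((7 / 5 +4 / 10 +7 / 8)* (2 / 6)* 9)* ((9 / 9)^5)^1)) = 0.04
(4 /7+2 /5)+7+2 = 349 /35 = 9.97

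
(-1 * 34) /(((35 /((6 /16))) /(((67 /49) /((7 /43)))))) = -146931 /48020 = -3.06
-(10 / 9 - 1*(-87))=-793 / 9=-88.11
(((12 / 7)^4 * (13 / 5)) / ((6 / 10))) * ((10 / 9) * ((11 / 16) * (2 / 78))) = 1760 / 2401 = 0.73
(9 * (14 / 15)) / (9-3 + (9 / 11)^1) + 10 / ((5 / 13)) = 3404 / 125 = 27.23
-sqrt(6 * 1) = -sqrt(6) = -2.45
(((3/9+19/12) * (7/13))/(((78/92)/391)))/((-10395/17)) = -3516263/4517370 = -0.78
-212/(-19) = 212/19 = 11.16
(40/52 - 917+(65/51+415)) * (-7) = 2320297/663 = 3499.69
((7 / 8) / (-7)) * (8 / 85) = -1 / 85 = -0.01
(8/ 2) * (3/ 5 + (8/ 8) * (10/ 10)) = 6.40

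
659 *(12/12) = 659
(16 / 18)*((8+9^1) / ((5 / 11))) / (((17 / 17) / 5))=1496 / 9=166.22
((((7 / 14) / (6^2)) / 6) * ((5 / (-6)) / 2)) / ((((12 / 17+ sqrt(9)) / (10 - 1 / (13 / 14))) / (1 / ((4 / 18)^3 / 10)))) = -12325 / 5824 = -2.12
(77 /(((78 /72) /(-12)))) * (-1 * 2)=22176 /13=1705.85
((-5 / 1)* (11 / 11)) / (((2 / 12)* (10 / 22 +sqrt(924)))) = 1650 / 111779 -7260* sqrt(231) / 111779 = -0.97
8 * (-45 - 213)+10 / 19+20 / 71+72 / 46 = -63966094 / 31027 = -2061.63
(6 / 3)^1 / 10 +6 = 6.20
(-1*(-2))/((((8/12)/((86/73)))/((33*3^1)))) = 25542/73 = 349.89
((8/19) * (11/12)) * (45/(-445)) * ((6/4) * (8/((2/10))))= -3960/1691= -2.34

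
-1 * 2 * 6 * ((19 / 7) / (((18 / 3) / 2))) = -76 / 7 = -10.86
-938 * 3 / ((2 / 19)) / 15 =-1782.20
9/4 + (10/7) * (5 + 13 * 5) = 409/4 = 102.25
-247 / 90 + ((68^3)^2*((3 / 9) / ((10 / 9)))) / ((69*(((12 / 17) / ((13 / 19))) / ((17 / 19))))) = 55716769422587 / 149454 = 372802129.23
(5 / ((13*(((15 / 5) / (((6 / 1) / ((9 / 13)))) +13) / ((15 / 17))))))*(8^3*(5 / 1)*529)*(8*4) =6500352000 / 5899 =1101941.35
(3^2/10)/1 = 9/10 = 0.90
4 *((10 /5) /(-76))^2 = 1 /361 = 0.00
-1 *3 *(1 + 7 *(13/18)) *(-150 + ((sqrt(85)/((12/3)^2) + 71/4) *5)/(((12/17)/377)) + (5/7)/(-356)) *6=-154012729925/29904 - 3492905 *sqrt(85)/192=-5317962.35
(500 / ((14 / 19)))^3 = 107171875000 / 343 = 312454446.06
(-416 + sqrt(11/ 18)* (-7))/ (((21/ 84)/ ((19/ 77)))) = -416.00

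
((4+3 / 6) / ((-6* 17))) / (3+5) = -0.01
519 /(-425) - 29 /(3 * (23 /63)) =-270762 /9775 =-27.70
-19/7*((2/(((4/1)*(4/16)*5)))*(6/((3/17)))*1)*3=-3876/35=-110.74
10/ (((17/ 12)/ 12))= 1440/ 17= 84.71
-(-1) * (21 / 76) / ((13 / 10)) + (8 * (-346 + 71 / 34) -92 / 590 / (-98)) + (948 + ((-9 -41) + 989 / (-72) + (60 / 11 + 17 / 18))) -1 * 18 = -30099544955917 / 16023887880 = -1878.42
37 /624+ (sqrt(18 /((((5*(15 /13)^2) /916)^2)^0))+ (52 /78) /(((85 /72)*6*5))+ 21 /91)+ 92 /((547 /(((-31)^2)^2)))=3*sqrt(2)+ 22532479574999 /145064400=155331.67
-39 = -39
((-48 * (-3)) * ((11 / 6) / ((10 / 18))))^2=5645376 / 25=225815.04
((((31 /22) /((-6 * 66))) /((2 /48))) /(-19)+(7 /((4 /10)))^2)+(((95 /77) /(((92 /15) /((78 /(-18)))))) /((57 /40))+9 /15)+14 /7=2281853543 /7402780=308.24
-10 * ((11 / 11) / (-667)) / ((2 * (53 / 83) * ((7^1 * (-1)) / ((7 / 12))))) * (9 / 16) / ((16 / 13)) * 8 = -16185 / 4524928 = -0.00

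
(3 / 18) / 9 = 1 / 54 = 0.02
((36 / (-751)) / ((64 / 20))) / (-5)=9 / 3004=0.00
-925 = -925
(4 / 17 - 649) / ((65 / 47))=-469.11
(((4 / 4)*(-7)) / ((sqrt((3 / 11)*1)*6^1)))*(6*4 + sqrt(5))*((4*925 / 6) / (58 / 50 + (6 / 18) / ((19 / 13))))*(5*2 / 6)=15378125*sqrt(33)*(-24 - sqrt(5)) / 53406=-43397.93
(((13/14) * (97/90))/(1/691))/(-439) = -1.58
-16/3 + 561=1667/3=555.67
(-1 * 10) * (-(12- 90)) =-780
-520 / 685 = -104 / 137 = -0.76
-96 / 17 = -5.65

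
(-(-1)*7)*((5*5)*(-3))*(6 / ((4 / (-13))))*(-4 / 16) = -20475 / 8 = -2559.38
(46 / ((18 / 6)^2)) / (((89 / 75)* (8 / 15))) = 2875 / 356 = 8.08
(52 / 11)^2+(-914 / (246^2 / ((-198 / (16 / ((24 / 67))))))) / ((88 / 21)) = 4876178239 / 218045872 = 22.36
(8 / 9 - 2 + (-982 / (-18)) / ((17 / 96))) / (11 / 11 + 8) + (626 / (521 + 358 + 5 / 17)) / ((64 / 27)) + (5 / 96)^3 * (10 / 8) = 23207397744715 / 674476720128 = 34.41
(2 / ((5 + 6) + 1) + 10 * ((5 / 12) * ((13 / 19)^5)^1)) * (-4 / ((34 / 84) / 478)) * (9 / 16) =-5207252652 / 2476099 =-2103.01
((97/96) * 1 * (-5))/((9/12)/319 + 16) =-154715/490056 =-0.32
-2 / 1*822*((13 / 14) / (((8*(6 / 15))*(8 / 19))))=-507585 / 448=-1133.00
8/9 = 0.89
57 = 57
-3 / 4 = -0.75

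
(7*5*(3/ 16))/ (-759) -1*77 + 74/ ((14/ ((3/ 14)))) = -15050155/ 198352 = -75.88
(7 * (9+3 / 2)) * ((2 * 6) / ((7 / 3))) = 378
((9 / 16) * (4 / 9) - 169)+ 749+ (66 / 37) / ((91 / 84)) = 1119569 / 1924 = 581.90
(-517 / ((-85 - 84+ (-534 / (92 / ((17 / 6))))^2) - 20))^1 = -6.35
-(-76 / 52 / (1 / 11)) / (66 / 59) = 1121 / 78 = 14.37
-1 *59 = -59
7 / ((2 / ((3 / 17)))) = 21 / 34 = 0.62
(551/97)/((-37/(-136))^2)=10191296/132793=76.75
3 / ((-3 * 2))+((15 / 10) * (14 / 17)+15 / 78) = 205 / 221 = 0.93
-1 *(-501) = 501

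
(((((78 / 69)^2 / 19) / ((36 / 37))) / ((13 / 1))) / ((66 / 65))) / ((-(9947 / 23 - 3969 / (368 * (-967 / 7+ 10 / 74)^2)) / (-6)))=639123400048640 / 8796997456141115529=0.00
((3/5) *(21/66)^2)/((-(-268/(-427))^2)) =-26802363/173814080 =-0.15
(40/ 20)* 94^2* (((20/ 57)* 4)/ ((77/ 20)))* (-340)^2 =3268613120000/ 4389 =744728439.28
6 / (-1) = -6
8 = 8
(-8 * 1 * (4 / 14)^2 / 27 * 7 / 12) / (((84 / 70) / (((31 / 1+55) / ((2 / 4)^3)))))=-13760 / 1701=-8.09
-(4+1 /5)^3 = -9261 /125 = -74.09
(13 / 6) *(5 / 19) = 65 / 114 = 0.57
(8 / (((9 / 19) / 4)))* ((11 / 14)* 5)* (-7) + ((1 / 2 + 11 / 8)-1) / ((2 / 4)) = -66817 / 36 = -1856.03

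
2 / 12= 1 / 6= 0.17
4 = 4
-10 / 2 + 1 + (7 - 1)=2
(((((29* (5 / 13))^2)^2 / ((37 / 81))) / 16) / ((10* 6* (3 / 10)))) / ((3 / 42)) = 27849189375 / 16908112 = 1647.09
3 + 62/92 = 169/46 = 3.67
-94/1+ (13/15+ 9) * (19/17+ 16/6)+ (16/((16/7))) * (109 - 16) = 594.34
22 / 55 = 2 / 5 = 0.40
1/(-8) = -1/8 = -0.12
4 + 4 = 8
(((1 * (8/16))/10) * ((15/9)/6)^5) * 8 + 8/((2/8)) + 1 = 31178497/944784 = 33.00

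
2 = 2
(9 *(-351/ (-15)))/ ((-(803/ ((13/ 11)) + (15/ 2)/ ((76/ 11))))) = -2080728/ 6723805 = -0.31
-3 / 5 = -0.60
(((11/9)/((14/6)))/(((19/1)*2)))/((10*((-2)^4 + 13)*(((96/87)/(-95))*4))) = -0.00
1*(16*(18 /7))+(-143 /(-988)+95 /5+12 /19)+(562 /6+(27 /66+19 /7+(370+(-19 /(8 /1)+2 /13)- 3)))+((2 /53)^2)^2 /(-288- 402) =72136548096491083 /138063533487880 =522.49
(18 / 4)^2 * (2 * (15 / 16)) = 1215 / 32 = 37.97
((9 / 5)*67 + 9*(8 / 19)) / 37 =11817 / 3515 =3.36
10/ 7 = 1.43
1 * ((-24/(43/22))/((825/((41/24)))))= -82/3225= -0.03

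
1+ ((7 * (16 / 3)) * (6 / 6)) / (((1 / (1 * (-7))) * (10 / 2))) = -769 / 15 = -51.27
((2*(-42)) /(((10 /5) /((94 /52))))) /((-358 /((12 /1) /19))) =5922 /44213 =0.13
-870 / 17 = -51.18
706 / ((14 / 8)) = 2824 / 7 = 403.43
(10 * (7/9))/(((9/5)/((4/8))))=175/81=2.16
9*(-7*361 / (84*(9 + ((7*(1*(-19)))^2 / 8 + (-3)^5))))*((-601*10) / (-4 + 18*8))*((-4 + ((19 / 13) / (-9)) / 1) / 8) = -105660007 / 34544328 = -3.06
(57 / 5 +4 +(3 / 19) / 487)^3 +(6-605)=302381256418084561 / 99027929659625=3053.49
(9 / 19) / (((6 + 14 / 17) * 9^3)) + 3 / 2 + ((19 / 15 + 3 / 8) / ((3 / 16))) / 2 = 5246707 / 892620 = 5.88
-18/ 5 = -3.60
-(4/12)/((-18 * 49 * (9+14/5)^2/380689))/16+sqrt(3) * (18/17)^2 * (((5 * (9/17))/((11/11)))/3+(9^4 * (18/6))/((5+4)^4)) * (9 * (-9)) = 9517225/147371616 -1732104 * sqrt(3)/4913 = -610.58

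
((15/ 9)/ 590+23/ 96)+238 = 238.24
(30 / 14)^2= 225 / 49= 4.59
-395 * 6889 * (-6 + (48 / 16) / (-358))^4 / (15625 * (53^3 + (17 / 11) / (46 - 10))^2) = -114186643412793595109631 / 11150850301515742828242378125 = -0.00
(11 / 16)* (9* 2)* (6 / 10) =297 / 40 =7.42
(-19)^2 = 361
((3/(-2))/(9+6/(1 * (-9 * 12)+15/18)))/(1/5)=-3215/3834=-0.84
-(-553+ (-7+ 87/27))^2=-310001.49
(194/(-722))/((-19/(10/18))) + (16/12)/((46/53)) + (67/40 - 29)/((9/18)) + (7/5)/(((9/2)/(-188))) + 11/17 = -3570567703/32182428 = -110.95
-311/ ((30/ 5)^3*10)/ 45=-311/ 97200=-0.00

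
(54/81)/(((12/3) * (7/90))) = 2.14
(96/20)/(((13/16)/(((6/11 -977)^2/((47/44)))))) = 177206908416/33605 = 5273230.42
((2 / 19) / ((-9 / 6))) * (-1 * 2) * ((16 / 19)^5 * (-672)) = -1879048192 / 47045881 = -39.94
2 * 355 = 710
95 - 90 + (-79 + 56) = -18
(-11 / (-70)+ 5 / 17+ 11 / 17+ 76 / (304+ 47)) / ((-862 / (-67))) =36796199 / 360048780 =0.10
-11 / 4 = -2.75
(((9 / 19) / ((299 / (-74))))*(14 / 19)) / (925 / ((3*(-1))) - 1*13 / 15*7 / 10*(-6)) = 174825 / 616655507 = 0.00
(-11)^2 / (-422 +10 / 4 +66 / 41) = -9922 / 34267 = -0.29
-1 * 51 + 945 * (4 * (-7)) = -26511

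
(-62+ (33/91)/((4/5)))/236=-22403/85904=-0.26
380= 380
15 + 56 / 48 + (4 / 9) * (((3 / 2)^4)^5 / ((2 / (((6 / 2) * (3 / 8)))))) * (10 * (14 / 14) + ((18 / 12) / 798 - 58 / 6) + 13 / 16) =25980555033359 / 26776436736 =970.28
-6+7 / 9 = -47 / 9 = -5.22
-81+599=518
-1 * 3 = -3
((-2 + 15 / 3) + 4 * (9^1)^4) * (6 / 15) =52494 / 5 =10498.80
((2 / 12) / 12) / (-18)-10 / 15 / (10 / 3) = -1301 / 6480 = -0.20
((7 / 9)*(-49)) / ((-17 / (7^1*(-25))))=-60025 / 153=-392.32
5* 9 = 45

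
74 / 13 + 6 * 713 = 55688 / 13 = 4283.69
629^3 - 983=248857206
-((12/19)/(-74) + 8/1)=-5618/703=-7.99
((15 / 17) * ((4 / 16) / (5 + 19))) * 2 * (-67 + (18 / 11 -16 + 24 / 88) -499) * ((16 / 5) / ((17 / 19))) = -121239 / 3179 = -38.14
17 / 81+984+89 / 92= 7341541 / 7452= 985.18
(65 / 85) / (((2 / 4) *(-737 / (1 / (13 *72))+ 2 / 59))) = -767 / 345950731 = -0.00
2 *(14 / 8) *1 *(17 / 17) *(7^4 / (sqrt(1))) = 16807 / 2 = 8403.50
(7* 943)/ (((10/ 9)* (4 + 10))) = 8487/ 20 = 424.35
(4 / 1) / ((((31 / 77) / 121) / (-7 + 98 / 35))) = -782628 / 155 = -5049.21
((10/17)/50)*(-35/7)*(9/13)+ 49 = 10820/221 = 48.96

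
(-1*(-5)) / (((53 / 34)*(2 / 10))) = 850 / 53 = 16.04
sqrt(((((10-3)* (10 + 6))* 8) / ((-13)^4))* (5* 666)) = 48* sqrt(1295) / 169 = 10.22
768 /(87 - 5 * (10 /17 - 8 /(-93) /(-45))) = 10927872 /1196209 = 9.14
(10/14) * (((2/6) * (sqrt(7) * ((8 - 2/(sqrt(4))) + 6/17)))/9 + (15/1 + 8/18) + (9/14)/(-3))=625 * sqrt(7)/3213 + 9595/882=11.39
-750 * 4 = -3000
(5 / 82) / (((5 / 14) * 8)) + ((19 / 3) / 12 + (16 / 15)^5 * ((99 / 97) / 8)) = 1947004651 / 2684475000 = 0.73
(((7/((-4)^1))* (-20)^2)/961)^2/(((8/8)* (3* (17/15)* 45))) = 490000/141298713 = 0.00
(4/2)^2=4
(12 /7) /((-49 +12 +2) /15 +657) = 9 /3437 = 0.00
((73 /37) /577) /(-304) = -73 /6490096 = -0.00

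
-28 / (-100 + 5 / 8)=224 / 795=0.28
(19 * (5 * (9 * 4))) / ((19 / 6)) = 1080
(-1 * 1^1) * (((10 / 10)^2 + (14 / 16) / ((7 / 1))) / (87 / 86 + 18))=-129 / 2180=-0.06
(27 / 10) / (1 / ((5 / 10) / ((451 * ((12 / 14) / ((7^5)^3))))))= 299096375126409 / 18040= 16579621681.06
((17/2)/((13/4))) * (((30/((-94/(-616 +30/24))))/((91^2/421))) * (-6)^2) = 4751747010/5059691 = 939.14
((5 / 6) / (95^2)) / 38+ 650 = 267501001 / 411540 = 650.00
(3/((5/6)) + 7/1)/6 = 53/30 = 1.77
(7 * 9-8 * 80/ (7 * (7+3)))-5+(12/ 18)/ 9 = 9248/ 189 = 48.93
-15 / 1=-15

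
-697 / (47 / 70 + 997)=-48790 / 69837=-0.70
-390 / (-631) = 0.62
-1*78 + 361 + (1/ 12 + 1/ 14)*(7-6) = 23785/ 84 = 283.15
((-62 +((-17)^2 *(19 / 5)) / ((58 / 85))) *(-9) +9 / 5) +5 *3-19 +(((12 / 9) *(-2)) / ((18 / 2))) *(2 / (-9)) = -981577579 / 70470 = -13929.01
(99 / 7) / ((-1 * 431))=-99 / 3017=-0.03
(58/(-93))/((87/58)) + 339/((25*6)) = 25727/13950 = 1.84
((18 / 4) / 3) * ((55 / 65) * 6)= 7.62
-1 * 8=-8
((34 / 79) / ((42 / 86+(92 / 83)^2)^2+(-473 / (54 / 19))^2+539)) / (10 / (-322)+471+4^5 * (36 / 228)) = 782737745937843276 / 32492842087040601807535573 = 0.00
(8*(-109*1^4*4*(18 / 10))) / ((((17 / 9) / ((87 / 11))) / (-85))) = 24579936 / 11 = 2234539.64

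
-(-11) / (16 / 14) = 77 / 8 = 9.62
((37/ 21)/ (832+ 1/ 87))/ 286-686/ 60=-2485286696/ 217372155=-11.43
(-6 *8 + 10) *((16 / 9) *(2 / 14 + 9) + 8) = -58064 / 63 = -921.65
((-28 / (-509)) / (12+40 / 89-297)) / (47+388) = -2492 / 5607334875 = -0.00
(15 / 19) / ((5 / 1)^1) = 3 / 19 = 0.16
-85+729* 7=5018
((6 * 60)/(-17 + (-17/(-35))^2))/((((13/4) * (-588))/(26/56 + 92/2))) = 487875/934388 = 0.52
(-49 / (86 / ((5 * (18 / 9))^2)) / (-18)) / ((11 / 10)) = 12250 / 4257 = 2.88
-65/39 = -5/3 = -1.67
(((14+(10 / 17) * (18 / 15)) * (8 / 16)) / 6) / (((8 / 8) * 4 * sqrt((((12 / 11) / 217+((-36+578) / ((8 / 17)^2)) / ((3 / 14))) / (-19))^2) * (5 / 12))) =27211800 / 22246756699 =0.00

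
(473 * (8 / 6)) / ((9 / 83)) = 157036 / 27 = 5816.15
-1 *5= -5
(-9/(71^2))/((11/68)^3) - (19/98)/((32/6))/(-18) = -26496104455/63123643968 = -0.42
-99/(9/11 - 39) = 363/140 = 2.59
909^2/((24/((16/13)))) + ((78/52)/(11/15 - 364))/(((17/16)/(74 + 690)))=51023683062/1204229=42370.42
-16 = -16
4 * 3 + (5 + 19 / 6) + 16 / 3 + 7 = 32.50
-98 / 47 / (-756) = 7 / 2538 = 0.00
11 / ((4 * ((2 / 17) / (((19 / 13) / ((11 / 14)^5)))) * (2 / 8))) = 86858576 / 190333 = 456.35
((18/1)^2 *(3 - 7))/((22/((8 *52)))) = -269568/11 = -24506.18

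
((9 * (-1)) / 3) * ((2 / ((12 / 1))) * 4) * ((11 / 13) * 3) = -66 / 13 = -5.08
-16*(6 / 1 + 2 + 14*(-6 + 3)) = 544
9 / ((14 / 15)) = 135 / 14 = 9.64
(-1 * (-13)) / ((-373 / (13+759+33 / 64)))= -642733 / 23872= -26.92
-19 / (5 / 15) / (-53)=57 / 53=1.08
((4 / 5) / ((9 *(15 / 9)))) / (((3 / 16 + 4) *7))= 64 / 35175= 0.00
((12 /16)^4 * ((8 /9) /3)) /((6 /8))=1 /8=0.12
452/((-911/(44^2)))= -875072/911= -960.56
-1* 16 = -16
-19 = -19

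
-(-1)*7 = 7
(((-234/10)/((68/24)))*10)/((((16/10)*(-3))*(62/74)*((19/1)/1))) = 21645/20026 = 1.08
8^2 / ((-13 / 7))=-448 / 13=-34.46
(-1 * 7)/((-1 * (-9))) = -7/9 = -0.78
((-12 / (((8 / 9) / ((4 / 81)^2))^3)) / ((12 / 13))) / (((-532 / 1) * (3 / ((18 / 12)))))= 0.00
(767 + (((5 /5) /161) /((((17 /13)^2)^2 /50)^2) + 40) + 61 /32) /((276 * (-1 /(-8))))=29136622956685885 /1239899030593104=23.50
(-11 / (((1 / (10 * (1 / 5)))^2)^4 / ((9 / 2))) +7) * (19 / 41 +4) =-56529.15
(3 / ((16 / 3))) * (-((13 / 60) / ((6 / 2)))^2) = -169 / 57600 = -0.00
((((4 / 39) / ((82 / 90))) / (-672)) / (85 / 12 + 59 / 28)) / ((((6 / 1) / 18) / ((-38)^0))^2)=-135 / 822952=-0.00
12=12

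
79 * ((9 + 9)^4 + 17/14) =116104799/14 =8293199.93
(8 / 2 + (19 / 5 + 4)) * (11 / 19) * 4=27.33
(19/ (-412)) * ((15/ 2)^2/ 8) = -4275/ 13184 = -0.32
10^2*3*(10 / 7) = 3000 / 7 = 428.57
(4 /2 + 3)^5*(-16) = -50000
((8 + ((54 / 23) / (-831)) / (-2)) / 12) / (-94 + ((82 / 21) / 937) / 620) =-51825512165 / 7306106570338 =-0.01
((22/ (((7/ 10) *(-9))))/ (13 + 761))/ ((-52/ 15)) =275/ 211302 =0.00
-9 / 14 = -0.64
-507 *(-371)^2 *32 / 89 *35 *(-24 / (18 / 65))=6773699004800 / 89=76108977582.02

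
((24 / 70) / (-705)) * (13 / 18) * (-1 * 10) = 52 / 14805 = 0.00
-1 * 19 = -19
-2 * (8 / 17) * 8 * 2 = -256 / 17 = -15.06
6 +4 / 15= 94 / 15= 6.27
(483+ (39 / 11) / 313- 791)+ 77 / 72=-306.92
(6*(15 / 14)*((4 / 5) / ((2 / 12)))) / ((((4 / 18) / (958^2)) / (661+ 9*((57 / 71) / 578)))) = 1728482978759832 / 20519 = 84238168466.29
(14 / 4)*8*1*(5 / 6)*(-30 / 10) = -70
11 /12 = 0.92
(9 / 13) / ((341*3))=3 / 4433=0.00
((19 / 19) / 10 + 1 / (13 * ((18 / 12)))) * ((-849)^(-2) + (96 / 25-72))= -72466447861 / 7027809750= -10.31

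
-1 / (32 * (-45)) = 1 / 1440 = 0.00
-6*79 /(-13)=474 /13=36.46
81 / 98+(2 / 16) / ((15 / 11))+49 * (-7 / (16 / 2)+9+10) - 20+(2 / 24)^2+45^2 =102102089 / 35280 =2894.05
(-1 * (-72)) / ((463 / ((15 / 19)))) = 1080 / 8797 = 0.12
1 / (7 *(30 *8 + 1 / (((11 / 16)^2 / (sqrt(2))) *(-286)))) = 17303 *sqrt(2) / 943090496558 + 4490907135 / 7544723972464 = 0.00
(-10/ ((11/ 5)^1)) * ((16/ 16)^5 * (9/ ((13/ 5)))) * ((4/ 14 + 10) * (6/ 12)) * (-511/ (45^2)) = 2920/ 143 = 20.42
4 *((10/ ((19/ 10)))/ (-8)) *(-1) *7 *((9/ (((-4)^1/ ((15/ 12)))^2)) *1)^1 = 39375/ 2432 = 16.19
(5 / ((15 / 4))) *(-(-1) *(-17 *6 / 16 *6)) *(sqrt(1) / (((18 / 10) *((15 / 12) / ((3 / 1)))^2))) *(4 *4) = -13056 / 5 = -2611.20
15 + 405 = 420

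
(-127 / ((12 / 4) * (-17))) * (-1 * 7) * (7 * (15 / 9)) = -31115 / 153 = -203.37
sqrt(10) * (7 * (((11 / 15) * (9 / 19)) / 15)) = 77 * sqrt(10) / 475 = 0.51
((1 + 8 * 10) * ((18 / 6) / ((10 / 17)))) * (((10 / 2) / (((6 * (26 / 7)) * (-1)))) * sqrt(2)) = -9639 * sqrt(2) / 104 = -131.07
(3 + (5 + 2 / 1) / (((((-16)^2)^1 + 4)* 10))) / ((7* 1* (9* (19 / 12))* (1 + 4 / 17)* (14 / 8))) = 265438 / 19062225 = 0.01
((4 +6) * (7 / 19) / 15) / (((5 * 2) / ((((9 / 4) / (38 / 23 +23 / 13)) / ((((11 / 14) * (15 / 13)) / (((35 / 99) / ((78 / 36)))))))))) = 102557 / 35278155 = 0.00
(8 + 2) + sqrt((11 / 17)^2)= 181 / 17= 10.65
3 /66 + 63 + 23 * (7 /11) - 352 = -6035 /22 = -274.32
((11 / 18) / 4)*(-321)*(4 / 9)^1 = -1177 / 54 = -21.80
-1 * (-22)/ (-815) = -22/ 815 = -0.03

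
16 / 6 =8 / 3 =2.67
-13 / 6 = -2.17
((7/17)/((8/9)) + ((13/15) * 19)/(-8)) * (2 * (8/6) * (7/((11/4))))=-91112/8415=-10.83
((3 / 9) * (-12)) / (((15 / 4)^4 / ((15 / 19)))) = -1024 / 64125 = -0.02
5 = 5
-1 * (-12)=12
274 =274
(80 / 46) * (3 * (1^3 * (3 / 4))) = 90 / 23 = 3.91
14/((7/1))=2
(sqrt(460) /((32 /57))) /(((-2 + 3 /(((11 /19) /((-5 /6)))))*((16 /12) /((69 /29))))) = -129789*sqrt(115) /128992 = -10.79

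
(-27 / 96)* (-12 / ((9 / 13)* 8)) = 39 / 64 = 0.61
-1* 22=-22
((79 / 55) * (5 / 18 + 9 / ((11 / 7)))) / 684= 93931 / 7448760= 0.01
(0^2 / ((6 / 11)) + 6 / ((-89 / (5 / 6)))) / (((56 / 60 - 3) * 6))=25 / 5518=0.00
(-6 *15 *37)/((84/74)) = -20535/7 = -2933.57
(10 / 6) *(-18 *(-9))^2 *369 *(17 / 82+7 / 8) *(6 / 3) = 34937325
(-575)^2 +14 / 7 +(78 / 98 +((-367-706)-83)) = 16144118 / 49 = 329471.80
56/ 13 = 4.31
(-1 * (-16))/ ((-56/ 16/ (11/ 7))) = -352/ 49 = -7.18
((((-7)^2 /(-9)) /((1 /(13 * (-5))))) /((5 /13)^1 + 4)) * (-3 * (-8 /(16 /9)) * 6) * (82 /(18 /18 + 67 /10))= 14550900 /209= 69621.53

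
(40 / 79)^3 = 64000 / 493039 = 0.13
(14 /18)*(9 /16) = 7 /16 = 0.44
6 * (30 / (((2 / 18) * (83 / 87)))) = 140940 / 83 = 1698.07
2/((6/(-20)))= -20/3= -6.67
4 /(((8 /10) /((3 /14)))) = 15 /14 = 1.07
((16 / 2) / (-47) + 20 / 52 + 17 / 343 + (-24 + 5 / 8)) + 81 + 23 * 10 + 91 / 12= 1486152385 / 5029752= 295.47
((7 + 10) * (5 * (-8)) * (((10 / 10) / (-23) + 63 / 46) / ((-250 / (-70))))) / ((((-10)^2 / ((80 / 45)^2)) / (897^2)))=-7223227648 / 1125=-6420646.80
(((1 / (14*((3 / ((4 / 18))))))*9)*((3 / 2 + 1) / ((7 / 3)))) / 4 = 5 / 392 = 0.01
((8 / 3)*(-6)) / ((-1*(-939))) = -16 / 939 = -0.02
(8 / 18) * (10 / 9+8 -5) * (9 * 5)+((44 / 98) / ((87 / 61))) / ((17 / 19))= 17952674 / 217413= 82.57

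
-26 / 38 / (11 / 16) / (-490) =104 / 51205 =0.00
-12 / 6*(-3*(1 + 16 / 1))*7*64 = 45696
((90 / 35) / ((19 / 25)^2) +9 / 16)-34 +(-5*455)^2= 5175596.01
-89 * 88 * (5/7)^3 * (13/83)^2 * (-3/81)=2.59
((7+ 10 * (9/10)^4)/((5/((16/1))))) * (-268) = -11629.91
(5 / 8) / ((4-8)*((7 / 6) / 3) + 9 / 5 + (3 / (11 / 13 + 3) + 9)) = 1125 / 18044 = 0.06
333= 333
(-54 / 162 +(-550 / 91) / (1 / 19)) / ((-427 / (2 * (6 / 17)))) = 125764 / 660569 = 0.19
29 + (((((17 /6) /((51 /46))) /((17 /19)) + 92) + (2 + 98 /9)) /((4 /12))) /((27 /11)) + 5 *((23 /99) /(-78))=21092261 /131274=160.67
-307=-307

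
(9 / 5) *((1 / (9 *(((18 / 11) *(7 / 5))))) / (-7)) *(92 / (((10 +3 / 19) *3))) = -9614 / 255339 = -0.04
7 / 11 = 0.64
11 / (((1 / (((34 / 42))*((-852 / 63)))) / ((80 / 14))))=-688.15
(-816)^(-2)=1 / 665856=0.00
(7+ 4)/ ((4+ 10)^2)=11/ 196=0.06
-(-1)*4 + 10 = 14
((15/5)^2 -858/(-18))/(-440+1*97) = -170/1029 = -0.17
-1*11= -11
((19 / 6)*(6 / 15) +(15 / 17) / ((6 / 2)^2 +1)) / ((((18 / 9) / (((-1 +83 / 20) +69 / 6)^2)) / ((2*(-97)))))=-5754200923 / 204000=-28206.87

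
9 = 9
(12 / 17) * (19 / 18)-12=-574 / 51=-11.25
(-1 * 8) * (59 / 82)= -236 / 41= -5.76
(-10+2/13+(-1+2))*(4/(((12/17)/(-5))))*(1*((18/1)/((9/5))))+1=97789/39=2507.41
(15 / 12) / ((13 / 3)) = 0.29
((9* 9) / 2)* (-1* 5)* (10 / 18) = -225 / 2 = -112.50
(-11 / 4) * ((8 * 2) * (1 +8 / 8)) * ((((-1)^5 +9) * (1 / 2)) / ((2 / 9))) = -1584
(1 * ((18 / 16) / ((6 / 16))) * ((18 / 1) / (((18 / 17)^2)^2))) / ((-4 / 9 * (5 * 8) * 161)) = -83521 / 5564160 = -0.02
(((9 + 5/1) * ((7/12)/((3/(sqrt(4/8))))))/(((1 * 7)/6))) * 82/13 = 287 * sqrt(2)/39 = 10.41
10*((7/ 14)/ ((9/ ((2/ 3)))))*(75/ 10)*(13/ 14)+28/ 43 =17503/ 5418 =3.23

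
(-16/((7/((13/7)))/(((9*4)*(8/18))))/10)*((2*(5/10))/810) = -832/99225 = -0.01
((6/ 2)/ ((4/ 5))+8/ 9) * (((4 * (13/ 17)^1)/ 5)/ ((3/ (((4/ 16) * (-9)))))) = -2171/ 1020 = -2.13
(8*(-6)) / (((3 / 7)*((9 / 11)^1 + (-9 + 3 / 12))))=4928 / 349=14.12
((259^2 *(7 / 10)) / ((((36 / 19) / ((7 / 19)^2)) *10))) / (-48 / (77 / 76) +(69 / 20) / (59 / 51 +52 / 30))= -118702311497 / 16296830100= -7.28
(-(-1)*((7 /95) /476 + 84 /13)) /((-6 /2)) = -542653 /251940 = -2.15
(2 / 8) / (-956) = -1 / 3824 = -0.00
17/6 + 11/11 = 23/6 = 3.83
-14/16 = -7/8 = -0.88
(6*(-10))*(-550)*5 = 165000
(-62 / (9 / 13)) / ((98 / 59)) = -23777 / 441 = -53.92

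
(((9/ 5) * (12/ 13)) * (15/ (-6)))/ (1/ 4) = -16.62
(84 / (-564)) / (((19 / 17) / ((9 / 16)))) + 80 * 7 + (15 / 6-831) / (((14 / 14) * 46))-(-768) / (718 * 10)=319727471193 / 589880080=542.02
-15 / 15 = -1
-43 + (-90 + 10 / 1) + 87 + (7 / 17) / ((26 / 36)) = -7830 / 221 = -35.43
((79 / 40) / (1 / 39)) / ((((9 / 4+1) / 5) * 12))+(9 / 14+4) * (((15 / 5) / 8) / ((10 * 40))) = 88519 / 8960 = 9.88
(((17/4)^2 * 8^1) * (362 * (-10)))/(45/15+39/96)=-16738880/109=-153567.71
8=8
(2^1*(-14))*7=-196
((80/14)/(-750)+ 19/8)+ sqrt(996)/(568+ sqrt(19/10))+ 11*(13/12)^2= -2*sqrt(47310)/3226221+ 11360*sqrt(249)/3226221+ 384983/25200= 15.33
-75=-75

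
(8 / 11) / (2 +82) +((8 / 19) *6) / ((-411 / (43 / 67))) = 189874 / 40286631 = 0.00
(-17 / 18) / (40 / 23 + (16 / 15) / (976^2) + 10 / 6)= -58196440 / 209864469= -0.28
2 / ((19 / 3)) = 6 / 19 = 0.32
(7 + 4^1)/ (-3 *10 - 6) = -11/ 36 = -0.31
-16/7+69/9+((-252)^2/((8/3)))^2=11909238629/21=567106601.38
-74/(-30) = 37/15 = 2.47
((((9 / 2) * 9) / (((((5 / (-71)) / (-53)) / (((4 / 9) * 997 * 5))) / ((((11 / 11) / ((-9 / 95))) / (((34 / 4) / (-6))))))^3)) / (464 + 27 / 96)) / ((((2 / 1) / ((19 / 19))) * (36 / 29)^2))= 77980298603457196454377110784000 / 1436710216203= 54276984825476433122.83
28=28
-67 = -67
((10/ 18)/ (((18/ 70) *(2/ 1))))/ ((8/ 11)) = 1925/ 1296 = 1.49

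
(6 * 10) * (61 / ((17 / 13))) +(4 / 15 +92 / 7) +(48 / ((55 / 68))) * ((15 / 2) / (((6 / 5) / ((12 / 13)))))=805230148 / 255255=3154.61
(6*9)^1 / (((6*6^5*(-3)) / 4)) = -1 / 648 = -0.00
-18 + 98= 80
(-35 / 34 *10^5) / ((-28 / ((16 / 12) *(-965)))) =-4730392.16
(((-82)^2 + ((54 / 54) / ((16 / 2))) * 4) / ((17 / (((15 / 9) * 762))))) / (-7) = -8540115 / 119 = -71765.67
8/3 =2.67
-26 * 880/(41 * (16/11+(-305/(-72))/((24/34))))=-217451520/2905219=-74.85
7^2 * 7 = 343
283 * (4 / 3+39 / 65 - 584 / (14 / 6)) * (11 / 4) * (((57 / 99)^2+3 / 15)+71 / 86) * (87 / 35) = -136001363941781 / 208593000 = -651993.90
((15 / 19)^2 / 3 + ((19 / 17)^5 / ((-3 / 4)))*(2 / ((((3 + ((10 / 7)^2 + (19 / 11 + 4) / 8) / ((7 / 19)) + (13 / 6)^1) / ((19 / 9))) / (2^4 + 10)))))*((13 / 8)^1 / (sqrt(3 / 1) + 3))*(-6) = 41.15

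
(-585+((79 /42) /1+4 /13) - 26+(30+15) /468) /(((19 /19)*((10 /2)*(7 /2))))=-664717 /19110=-34.78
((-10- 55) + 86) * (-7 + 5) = -42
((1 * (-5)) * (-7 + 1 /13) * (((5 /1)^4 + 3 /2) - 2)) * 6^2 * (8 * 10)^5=33151057920000000 /13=2550081378461538.46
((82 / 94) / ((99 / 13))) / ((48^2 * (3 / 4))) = 533 / 8040384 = 0.00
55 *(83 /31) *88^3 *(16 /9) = 49774714880 /279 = 178403995.99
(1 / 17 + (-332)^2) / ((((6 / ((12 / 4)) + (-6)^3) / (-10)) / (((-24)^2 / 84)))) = 35318.79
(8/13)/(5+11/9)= 9/91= 0.10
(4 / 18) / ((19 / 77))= 154 / 171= 0.90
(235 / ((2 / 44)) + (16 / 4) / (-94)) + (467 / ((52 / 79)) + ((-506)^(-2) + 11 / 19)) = 8738651969951 / 1486160962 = 5880.02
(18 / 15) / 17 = 0.07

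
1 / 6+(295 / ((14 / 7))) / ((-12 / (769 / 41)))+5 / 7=-1581917 / 6888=-229.66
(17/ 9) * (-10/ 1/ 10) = -17/ 9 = -1.89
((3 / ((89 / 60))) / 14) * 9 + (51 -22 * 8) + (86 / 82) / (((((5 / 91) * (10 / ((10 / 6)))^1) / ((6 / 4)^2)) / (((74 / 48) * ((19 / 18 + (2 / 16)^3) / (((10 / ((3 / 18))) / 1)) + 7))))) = -104540708858821 / 2259881164800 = -46.26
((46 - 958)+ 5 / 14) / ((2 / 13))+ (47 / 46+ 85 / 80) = -15259179 / 2576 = -5923.59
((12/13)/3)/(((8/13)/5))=5/2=2.50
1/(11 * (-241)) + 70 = 185569/2651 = 70.00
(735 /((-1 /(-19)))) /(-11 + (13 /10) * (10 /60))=-837900 /647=-1295.05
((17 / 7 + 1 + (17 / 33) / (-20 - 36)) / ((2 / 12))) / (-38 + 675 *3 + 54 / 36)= 0.01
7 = 7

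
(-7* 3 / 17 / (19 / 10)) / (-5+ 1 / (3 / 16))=-630 / 323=-1.95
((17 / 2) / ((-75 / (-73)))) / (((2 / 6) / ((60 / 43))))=7446 / 215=34.63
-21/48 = -0.44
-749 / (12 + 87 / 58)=-1498 / 27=-55.48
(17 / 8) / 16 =0.13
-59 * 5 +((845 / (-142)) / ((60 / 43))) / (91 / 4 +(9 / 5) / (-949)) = -54293635445 / 183929334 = -295.19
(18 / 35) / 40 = 9 / 700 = 0.01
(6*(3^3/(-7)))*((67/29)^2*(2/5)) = -1454436/29435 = -49.41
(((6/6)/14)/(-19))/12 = -1/3192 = -0.00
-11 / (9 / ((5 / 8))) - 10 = -775 / 72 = -10.76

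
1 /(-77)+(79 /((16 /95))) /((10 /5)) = 577853 /2464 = 234.52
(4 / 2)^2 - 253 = -249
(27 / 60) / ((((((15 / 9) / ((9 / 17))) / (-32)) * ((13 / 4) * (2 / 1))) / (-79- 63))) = 552096 / 5525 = 99.93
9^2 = 81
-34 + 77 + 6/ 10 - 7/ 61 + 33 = 23328/ 305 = 76.49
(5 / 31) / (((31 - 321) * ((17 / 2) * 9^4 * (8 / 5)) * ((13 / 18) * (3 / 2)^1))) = -5 / 869021946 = -0.00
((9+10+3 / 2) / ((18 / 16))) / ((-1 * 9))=-164 / 81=-2.02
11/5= 2.20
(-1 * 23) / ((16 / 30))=-345 / 8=-43.12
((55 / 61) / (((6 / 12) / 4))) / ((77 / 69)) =2760 / 427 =6.46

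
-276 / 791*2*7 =-552 / 113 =-4.88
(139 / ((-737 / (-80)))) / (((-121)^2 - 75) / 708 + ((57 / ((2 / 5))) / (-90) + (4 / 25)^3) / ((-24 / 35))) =0.66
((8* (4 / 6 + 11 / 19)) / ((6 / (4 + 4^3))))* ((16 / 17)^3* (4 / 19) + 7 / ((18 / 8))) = 3136691392 / 8450649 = 371.18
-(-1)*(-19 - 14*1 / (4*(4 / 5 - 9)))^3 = -3532642667 / 551368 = -6407.05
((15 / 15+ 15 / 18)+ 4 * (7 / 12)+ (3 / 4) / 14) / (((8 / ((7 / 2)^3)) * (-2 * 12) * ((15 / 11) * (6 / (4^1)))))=-382151 / 829440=-0.46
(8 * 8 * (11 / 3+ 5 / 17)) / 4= 3232 / 51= 63.37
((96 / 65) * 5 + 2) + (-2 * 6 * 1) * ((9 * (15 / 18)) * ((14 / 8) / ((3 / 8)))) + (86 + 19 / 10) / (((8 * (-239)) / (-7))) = -101982571 / 248560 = -410.29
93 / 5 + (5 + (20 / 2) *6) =418 / 5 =83.60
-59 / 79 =-0.75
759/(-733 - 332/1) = -253/355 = -0.71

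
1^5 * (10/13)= 10/13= 0.77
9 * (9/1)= 81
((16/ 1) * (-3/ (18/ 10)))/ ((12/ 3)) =-20/ 3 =-6.67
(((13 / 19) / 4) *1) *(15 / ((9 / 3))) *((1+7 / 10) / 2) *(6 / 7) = 663 / 1064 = 0.62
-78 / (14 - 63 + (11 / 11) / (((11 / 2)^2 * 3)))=28314 / 17783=1.59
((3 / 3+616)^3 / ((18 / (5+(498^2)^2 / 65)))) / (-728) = -14446840082112015533 / 851760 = -16961162865257.84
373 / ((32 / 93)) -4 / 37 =1283365 / 1184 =1083.92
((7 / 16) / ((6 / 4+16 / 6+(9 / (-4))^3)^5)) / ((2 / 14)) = -0.00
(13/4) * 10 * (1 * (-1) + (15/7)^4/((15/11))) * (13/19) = 14670890/45619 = 321.60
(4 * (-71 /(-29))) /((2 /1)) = 142 /29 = 4.90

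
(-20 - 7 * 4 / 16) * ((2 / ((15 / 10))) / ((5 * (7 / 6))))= -4.97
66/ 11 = 6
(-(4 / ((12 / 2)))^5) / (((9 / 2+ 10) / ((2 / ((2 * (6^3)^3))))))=-1 / 1109648808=-0.00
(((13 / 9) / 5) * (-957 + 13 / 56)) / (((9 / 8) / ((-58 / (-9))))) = -1583.33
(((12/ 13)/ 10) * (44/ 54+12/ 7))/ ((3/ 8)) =7648/ 12285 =0.62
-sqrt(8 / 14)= -2 * sqrt(7) / 7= -0.76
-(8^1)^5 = -32768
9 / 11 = 0.82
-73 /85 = -0.86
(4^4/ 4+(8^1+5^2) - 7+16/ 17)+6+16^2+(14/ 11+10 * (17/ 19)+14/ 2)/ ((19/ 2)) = 23948366/ 67507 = 354.75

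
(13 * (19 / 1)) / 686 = 247 / 686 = 0.36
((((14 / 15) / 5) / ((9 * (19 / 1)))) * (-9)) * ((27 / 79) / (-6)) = 21 / 37525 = 0.00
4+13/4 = 29/4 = 7.25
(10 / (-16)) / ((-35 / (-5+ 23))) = 9 / 28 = 0.32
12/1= 12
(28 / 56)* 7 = 7 / 2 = 3.50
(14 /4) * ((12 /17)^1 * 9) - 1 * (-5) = 27.24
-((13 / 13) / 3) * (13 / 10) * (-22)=143 / 15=9.53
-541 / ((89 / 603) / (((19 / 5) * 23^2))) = -3278867373 / 445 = -7368241.29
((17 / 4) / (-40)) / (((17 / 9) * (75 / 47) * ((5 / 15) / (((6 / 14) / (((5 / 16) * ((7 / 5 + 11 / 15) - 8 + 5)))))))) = 0.17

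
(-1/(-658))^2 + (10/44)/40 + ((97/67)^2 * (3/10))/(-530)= 509637035517/113310445586800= 0.00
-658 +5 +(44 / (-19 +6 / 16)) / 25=-2432777 / 3725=-653.09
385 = 385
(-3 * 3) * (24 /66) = -36 /11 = -3.27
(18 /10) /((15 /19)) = 57 /25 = 2.28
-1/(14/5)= -5/14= -0.36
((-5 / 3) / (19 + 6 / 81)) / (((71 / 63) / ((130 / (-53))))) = 73710 / 387589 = 0.19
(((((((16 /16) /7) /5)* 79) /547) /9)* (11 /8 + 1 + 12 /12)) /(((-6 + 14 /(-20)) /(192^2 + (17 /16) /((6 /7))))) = -279585977 /32837504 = -8.51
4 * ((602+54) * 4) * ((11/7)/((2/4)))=230912/7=32987.43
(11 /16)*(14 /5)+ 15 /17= 1909 /680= 2.81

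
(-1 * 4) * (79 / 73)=-4.33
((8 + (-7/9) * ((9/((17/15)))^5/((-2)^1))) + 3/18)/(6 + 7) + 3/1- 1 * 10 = 51960888973/55374423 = 938.36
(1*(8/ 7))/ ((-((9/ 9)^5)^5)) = -8/ 7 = -1.14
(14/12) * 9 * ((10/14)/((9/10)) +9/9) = 113/6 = 18.83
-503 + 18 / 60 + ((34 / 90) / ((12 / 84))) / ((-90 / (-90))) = -500.06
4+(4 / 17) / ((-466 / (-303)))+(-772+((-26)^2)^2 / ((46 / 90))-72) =81377174538 / 91103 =893243.63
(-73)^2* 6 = 31974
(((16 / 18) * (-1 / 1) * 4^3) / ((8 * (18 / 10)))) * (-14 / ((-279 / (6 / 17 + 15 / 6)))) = -217280 / 384183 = -0.57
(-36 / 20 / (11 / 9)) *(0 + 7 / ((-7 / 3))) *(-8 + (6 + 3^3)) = 1215 / 11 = 110.45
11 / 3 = 3.67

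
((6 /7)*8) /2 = 24 /7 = 3.43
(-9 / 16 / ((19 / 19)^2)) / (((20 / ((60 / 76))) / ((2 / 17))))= -27 / 10336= -0.00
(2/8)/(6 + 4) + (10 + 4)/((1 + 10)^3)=1891/53240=0.04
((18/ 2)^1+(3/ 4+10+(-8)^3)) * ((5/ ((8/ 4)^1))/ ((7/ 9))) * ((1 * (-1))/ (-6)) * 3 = -88605/ 112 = -791.12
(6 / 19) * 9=54 / 19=2.84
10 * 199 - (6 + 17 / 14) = 27759 / 14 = 1982.79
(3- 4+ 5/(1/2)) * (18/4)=81/2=40.50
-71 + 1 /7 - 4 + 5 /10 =-1041 /14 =-74.36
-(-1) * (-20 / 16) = -5 / 4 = -1.25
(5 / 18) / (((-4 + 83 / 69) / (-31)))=3565 / 1158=3.08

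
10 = 10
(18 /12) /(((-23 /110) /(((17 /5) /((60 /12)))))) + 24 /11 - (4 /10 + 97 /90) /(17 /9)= -149623 /43010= -3.48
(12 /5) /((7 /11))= 132 /35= 3.77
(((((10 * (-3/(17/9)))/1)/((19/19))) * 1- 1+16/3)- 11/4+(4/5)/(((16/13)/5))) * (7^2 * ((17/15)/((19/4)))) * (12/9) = -441784/2565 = -172.24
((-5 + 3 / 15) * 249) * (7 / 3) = -13944 / 5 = -2788.80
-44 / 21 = -2.10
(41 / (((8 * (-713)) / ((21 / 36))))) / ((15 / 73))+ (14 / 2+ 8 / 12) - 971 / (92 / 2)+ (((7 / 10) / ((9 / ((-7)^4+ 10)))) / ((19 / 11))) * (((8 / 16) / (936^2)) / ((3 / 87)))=-13.46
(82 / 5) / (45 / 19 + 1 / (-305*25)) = 1187975 / 171553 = 6.92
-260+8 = -252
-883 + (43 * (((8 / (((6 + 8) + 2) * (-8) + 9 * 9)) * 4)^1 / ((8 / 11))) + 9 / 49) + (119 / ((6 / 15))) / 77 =-919.21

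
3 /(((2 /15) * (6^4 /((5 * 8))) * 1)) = 25 /36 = 0.69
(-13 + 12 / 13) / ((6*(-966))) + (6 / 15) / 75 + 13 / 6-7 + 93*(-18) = -15812021893 / 9418500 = -1678.83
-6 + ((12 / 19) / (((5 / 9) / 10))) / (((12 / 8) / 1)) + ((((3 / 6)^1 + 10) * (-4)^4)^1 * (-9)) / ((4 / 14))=-1608738 / 19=-84670.42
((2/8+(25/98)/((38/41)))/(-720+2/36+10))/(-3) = 2934/11897249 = 0.00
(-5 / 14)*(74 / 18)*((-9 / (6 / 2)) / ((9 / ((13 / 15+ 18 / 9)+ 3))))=1628 / 567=2.87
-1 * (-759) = 759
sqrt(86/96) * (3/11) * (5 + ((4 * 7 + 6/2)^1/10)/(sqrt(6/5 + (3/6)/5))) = sqrt(129) * (31 * sqrt(130) + 650)/5720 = 1.99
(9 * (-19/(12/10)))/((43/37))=-10545/86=-122.62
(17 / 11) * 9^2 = 1377 / 11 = 125.18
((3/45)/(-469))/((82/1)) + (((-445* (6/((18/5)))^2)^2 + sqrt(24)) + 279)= 2* sqrt(6) + 23803237592933/15575490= 1528254.58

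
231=231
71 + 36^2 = 1367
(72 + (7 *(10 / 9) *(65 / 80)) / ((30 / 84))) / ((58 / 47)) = 151763 / 2088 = 72.68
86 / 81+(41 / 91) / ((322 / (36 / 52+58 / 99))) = 51566143 / 48486438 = 1.06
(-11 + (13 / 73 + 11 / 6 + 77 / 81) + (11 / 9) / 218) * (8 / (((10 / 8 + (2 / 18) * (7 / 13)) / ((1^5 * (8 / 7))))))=-17229032704 / 307291383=-56.07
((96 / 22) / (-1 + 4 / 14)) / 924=-4 / 605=-0.01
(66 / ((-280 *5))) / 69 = -11 / 16100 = -0.00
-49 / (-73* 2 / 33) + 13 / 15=11.94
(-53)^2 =2809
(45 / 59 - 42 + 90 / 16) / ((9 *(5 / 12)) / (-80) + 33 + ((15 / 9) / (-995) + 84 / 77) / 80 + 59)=-4415388120 / 11402492633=-0.39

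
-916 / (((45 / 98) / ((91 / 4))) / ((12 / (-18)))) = 4084444 / 135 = 30255.14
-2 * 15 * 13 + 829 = 439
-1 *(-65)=65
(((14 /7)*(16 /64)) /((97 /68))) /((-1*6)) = -17 /291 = -0.06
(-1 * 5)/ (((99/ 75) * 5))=-25/ 33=-0.76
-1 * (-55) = 55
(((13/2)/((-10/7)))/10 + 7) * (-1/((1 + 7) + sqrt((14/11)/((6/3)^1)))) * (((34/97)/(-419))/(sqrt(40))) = -1309 * sqrt(770)/3332726000 + 14399 * sqrt(10)/416590750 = 0.00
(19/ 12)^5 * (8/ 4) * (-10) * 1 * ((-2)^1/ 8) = 12380495/ 248832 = 49.75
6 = 6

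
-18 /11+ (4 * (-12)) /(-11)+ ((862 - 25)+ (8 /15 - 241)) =98878 /165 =599.26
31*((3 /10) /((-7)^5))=-93 /168070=-0.00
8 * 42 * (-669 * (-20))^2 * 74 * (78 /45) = 7715521981440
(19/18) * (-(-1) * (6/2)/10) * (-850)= -1615/6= -269.17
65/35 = 1.86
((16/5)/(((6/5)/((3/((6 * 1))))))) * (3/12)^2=1/12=0.08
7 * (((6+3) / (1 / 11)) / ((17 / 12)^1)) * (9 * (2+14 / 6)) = 324324 / 17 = 19077.88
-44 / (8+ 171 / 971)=-42724 / 7939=-5.38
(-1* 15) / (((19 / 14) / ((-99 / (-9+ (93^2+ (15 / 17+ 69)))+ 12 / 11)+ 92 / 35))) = -23487269 / 573078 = -40.98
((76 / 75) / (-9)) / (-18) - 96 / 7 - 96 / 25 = -149246 / 8505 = -17.55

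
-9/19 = -0.47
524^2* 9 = 2471184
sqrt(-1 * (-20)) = 2 * sqrt(5) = 4.47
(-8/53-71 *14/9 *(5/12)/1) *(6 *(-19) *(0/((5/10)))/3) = 0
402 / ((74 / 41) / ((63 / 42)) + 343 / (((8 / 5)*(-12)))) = -1582272 / 65579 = -24.13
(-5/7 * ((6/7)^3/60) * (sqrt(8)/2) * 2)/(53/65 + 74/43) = -33540 * sqrt(2)/5673563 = -0.01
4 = 4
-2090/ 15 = -139.33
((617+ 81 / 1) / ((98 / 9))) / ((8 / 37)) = 116217 / 392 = 296.47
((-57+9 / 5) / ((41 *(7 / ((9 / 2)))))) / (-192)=207 / 45920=0.00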